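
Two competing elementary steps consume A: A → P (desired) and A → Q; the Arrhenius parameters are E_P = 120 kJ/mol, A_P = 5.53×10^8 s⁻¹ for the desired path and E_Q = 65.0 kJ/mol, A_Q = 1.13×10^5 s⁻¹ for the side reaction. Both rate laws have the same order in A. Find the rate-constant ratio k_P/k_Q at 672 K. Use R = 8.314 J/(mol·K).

With equal orders, S_{P/Q} = k_P/k_Q = (A_P/A_Q)·exp[(E_Q−E_P)/(RT)].
(E_Q−E_P)/(RT) = (65.0−120)×10³/(8.314×672) = -55000/5587 = -9.844.
k_P/k_Q = (5.53×10^8/1.13×10^5)·exp(-9.844) = 4894 × 5.305×10^-5 = 0.260.

0.260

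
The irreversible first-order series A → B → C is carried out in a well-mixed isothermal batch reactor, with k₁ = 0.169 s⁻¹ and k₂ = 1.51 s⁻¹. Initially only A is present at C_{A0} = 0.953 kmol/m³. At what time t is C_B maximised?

1.63 s

For first-order series the maximum of C_B occurs at t_opt = ln(k₂/k₁)/(k₂−k₁).
= ln(1.51/0.169)/(1.51−0.169) = ln(8.935)/1.341 = 2.190/1.341 = 1.63 s.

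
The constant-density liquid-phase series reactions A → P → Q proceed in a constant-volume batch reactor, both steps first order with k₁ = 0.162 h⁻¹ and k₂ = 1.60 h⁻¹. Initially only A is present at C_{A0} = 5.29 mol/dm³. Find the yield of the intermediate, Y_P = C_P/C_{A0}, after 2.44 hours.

For first-order series with pure A initially, C_P(t) = k₁C_{A0}/(k₂−k₁)·(e^(−k₁t) − e^(−k₂t)).
e^(−k₁t) = e^(−0.162×2.44) = e^(−0.3953) = 0.6735; e^(−k₂t) = e^(−3.904) = 0.02016.
C_P = 0.162×5.29/(1.60−0.162) × (0.6735−0.02016) = 0.5960×0.6533 = 0.3894 mol/dm³.
Y_P = C_P/C_{A0} = 0.3894/5.29 = 0.0736.

0.0736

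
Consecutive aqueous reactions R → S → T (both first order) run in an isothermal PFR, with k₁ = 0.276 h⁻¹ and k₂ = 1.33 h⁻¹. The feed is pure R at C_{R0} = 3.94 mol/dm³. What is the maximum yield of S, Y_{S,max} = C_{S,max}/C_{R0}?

For a first-order series the maximum intermediate yield is C_{S,max}/C_{R0} = (k₁/k₂)^[k₂/(k₂−k₁)].
= (0.276/1.33)^(1.33/(1.33−0.276)) = (0.2075)^(1.262) = 0.1375.

0.137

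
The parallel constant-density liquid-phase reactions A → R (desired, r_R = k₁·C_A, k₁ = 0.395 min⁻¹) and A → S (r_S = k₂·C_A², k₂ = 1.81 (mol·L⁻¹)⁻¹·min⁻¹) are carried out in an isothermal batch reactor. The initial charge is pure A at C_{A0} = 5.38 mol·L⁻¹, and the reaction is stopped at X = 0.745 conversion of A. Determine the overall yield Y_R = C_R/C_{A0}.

0.0511

C_A = C_{A0}(1−X) = 1.372 mol·L⁻¹.
Along a PFR/batch, dC_R/dC_A = −r_R/(r_R+r_S) = −k₁/(k₁+k₂·C_A).
Integrating from C_{A0} to C_A: C_R = (0.395/1.81)·ln[(0.395+1.81·5.38)/(0.395+1.81·1.37)] = 0.2182·ln(10.13/2.878) = 0.2747 mol·L⁻¹.
Y_R = C_R/C_{A0} = 0.2747/5.38 = 0.0511.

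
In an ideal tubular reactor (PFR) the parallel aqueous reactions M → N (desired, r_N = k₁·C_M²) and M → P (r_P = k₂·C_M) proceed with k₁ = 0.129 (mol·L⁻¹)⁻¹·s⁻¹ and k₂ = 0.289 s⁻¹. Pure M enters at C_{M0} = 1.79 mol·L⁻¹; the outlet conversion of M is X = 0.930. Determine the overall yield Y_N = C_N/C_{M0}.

0.263

C_M = C_{M0}(1−X) = 0.1253 mol·L⁻¹.
Along a PFR/batch, dC_P/dC_M = −r_P/(r_N+r_P) = −k₂/(k₂+k₁·C_M).
Integrating from C_{M0} to C_M: C_P = (0.289/0.129)·ln[(0.289+0.129·1.79)/(0.289+0.129·0.125)] = 2.240·ln(0.5199/0.3052) = 1.194 mol·L⁻¹.
Then C_N = (C_{M0}−C_M) − C_P = 1.665 − 1.194 = 0.4710 mol·L⁻¹.
Y_N = C_N/C_{M0} = 0.4710/1.79 = 0.263.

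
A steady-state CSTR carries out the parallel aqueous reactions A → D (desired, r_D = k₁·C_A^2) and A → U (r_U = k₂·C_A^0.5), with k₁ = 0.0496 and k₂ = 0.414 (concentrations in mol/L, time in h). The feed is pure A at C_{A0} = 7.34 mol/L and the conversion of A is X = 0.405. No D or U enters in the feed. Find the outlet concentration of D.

1.55 mol/L

Exit C_A = C_{A0}(1−X) = 7.34×0.595 = 4.367 mol/L.
In a CSTR the entire volume is at exit conditions, so r_D = 0.0496×4.367^2 = 0.9460 and r_U = 0.414×4.367^0.5 = 0.8652.
Fraction of consumed A going to D: r_D/(r_D+r_U) = 0.5223.
C_D = 0.5223·C_{A0}·X = 0.5223×7.34×0.405 = 1.55 mol/L.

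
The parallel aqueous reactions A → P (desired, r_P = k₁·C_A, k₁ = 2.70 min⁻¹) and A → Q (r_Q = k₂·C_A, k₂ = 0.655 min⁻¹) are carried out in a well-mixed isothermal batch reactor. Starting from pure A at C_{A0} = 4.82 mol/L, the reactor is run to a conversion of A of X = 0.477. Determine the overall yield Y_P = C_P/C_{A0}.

C_A = C_{A0}(1−X) = 2.521 mol/L.
Both paths are first order in A, so the instantaneous fraction to P is constant: dC_P/d(−C_A) = k₁/(k₁+k₂) = 0.8048.
C_P = 0.8048·(C_{A0}−C_A) = 0.8048×2.299 = 1.85 mol/L.
Y_P = C_P/C_{A0} = 1.850/4.82 = 0.384.

0.384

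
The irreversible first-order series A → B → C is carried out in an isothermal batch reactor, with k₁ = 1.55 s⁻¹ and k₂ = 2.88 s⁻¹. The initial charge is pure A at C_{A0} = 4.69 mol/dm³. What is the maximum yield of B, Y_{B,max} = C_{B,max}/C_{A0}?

0.261

For a first-order series the maximum intermediate yield is C_{B,max}/C_{A0} = (k₁/k₂)^[k₂/(k₂−k₁)].
= (1.55/2.88)^(2.88/(2.88−1.55)) = (0.5382)^(2.165) = 0.2614.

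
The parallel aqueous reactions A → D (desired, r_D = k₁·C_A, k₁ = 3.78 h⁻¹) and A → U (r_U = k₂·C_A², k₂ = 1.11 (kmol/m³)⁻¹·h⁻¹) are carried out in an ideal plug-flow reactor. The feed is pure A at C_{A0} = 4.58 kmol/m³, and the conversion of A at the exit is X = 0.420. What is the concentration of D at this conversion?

C_A = C_{A0}(1−X) = 2.656 kmol/m³.
Along a PFR/batch, dC_D/dC_A = −r_D/(r_D+r_U) = −k₁/(k₁+k₂·C_A).
Integrating from C_{A0} to C_A: C_D = (3.78/1.11)·ln[(3.78+1.11·4.58)/(3.78+1.11·2.66)] = 3.405·ln(8.864/6.729) = 0.9386 kmol/m³.

0.939 kmol/m³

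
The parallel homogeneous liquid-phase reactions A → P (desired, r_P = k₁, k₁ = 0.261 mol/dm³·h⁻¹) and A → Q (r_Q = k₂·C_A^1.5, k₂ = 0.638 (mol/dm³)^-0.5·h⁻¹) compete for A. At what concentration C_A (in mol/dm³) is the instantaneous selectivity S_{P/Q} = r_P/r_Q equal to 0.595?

S_{P/Q} = (k₁/k₂)·C_A^-1.5 ⇒ C_A = (S·k₂/k₁)^(1/(-1.5)).
= (0.595×0.638/0.261)^(-0.6667) = (1.454)^(-0.6667) = 0.779 mol/dm³.

0.779 mol/dm³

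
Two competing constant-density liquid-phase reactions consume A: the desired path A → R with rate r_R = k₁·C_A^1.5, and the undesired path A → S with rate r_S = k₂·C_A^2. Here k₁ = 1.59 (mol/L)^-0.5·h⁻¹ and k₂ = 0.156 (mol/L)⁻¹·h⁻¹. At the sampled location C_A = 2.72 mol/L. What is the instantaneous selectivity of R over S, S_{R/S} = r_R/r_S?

6.18

S_{R/S} = r_R/r_S = (k₁·C_A^1.5)/(k₂·C_A^2) = (k₁/k₂)·C_A^-0.5.
= (1.59×2.720^1.5) / (0.156×2.720^2) = 7.133/1.154 = 6.18.
The undesired path is higher order in A, so low C_A (CSTR or dilute feed) favours R.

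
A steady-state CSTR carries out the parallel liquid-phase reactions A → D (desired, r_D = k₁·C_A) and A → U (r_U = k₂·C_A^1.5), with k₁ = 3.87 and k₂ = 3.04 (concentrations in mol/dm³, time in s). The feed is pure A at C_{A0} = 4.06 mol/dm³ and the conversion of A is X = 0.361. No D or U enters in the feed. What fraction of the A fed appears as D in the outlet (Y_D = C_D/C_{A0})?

0.159

Exit C_A = C_{A0}(1−X) = 4.06×0.639 = 2.594 mol/dm³.
In a CSTR the entire volume is at exit conditions, so r_D = 3.87×2.594 = 10.04 and r_U = 3.04×2.594^1.5 = 12.70.
Fraction of consumed A going to D: r_D/(r_D+r_U) = 0.4415.
C_D = 0.4415·C_{A0}·X = 0.4415×4.06×0.361 = 0.647 mol/dm³; Y_D = C_D/C_{A0} = 0.159.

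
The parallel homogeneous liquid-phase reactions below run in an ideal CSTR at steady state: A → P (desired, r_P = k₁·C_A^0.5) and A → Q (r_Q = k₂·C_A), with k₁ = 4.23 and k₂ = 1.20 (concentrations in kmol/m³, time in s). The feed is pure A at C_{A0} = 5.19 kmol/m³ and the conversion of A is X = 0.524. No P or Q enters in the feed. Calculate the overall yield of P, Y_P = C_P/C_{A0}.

0.362

Exit C_A = C_{A0}(1−X) = 5.19×0.476 = 2.470 kmol/m³.
In a CSTR the entire volume is at exit conditions, so r_P = 4.23×2.470^0.5 = 6.649 and r_Q = 1.20×2.470 = 2.965.
Fraction of consumed A going to P: r_P/(r_P+r_Q) = 0.6916.
C_P = 0.6916·C_{A0}·X = 0.6916×5.19×0.524 = 1.88 kmol/m³; Y_P = C_P/C_{A0} = 0.362.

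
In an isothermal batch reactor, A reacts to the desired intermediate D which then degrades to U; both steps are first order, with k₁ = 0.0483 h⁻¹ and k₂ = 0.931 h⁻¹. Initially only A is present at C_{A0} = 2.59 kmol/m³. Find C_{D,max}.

0.114 kmol/m³

Evaluating C_D at t_opt = ln(k₂/k₁)/(k₂−k₁) gives C_{D,max}/C_{A0} = (k₁/k₂)^[k₂/(k₂−k₁)].
= (0.0483/0.931)^(0.931/(0.931−0.0483)) = (0.05188)^(1.055) = 0.04412.
C_{D,max} = 0.04412×2.59 = 0.114 kmol/m³.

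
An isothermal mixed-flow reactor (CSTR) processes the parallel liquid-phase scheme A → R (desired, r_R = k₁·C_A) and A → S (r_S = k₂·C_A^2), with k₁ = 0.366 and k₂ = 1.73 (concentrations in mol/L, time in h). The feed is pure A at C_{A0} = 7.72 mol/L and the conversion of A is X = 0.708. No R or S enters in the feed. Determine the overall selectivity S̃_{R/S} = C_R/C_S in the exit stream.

0.0939

Exit C_A = C_{A0}(1−X) = 7.72×0.292 = 2.254 mol/L.
In a CSTR the entire volume is at exit conditions, so r_R = 0.366×2.254 = 0.8251 and r_S = 1.73×2.254^2 = 8.791.
Overall selectivity = C_R/C_S = r_Rτ/(r_Sτ) = r_R/r_S = 0.0939.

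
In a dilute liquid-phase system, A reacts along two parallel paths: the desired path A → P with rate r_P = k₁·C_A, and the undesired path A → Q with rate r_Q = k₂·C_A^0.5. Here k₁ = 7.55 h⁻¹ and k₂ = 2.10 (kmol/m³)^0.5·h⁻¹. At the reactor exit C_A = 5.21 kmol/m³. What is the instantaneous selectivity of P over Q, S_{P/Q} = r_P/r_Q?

S_{P/Q} = r_P/r_Q = (k₁·C_A)/(k₂·C_A^0.5) = (k₁/k₂)·C_A^0.5.
= (7.55×5.210) / (2.10×5.210^0.5) = 39.34/4.793 = 8.21.

8.21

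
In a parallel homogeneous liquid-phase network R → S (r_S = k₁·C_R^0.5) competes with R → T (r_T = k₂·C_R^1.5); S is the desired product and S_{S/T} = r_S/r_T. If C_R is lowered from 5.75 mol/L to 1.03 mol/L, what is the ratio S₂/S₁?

S_{S/T} = (k₁/k₂)·C_R⁻¹, so S₂/S₁ = (C_{R,2}/C_{R,1})⁻¹.
= 5.75/1.03 = 5.58.
Selectivity toward S rises as C_R falls — low-concentration operation is favoured.

5.58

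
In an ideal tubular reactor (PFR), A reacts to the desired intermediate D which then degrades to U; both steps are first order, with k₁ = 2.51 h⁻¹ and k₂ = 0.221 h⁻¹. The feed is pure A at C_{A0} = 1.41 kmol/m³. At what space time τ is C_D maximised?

The intermediate peaks when r₁ = r₂, i.e. k₁e^(−k₁τ) = k₂e^(−k₂τ), giving τ_opt = ln(k₂/k₁)/(k₂−k₁).
= ln(0.221/2.51)/(0.221−2.51) = ln(0.08805)/-2.289 = -2.430/-2.289 = 1.06 h.

1.06 h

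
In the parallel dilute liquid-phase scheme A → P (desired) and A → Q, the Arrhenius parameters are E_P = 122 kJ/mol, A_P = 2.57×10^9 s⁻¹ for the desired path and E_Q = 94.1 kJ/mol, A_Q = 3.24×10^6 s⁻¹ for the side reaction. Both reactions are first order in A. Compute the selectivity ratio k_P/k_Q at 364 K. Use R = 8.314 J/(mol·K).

k_P/k_Q = (A_P/A_Q)·exp[−(E_P−E_Q)/(RT)] = (A_P/A_Q)·exp[(E_Q−E_P)/(RT)].
(E_Q−E_P)/(RT) = (94.1−122)×10³/(8.314×364) = -27900/3026 = -9.219.
k_P/k_Q = (2.57×10^9/3.24×10^6)·exp(-9.219) = 793.2 × 9.912×10^-5 = 0.0786.

0.0786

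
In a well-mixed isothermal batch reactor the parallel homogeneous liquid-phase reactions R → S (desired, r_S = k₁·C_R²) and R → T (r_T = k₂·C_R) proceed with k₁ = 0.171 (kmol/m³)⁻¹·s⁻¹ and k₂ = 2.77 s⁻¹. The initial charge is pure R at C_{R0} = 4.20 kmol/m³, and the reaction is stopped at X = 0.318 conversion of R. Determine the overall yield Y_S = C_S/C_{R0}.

0.0568

C_R = C_{R0}(1−X) = 2.864 kmol/m³.
Along a PFR/batch, dC_T/dC_R = −r_T/(r_S+r_T) = −k₂/(k₂+k₁·C_R).
Integrating from C_{R0} to C_R: C_T = (2.77/0.171)·ln[(2.77+0.171·4.20)/(2.77+0.171·2.86)] = 16.20·ln(3.488/3.260) = 1.097 kmol/m³.
Then C_S = (C_{R0}−C_R) − C_T = 1.336 − 1.097 = 0.2387 kmol/m³.
Y_S = C_S/C_{R0} = 0.2387/4.20 = 0.0568.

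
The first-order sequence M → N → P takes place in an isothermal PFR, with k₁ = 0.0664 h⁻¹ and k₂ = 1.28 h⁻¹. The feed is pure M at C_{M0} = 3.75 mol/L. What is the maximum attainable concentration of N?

0.165 mol/L

For a first-order series the maximum intermediate yield is C_{N,max}/C_{M0} = (k₁/k₂)^[k₂/(k₂−k₁)].
= (0.0664/1.28)^(1.28/(1.28−0.0664)) = (0.05187)^(1.055) = 0.04412.
C_{N,max} = 0.04412×3.75 = 0.165 mol/L.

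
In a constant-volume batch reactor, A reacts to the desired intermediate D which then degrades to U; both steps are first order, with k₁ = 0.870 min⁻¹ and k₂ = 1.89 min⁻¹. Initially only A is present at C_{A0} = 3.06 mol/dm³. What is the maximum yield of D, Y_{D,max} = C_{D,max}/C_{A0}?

0.238

At the optimum, C_{D,max}/C_{A0} = (k₁/k₂)^[k₂/(k₂−k₁)].
= (0.870/1.89)^(1.89/(1.89−0.870)) = (0.4603)^(1.853) = 0.2375.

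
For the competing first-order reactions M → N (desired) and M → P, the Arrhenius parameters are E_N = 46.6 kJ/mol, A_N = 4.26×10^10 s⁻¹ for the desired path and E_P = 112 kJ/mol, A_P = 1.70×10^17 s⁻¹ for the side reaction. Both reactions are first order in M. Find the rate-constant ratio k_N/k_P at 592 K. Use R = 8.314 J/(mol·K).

0.148

k_N/k_P = (A_N/A_P)·exp[−(E_N−E_P)/(RT)] = (A_N/A_P)·exp[(E_P−E_N)/(RT)].
(E_P−E_N)/(RT) = (112−46.6)×10³/(8.314×592) = 65400/4922 = 13.29.
k_N/k_P = (4.26×10^10/1.70×10^17)·exp(13.29) = 2.506×10^-7 × 5.898×10^5 = 0.148.
Since E_N < E_P, lowering the temperature improves selectivity toward N.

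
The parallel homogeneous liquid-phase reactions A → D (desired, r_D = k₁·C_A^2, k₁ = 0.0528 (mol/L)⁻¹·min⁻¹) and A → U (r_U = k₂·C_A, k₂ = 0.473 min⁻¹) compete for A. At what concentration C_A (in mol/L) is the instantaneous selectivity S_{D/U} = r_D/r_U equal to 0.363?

S_{D/U} = (k₁/k₂)·C_A ⇒ C_A = S·k₂/k₁.
= 0.363×0.473/0.0528 = 3.25 mol/L.

3.25 mol/L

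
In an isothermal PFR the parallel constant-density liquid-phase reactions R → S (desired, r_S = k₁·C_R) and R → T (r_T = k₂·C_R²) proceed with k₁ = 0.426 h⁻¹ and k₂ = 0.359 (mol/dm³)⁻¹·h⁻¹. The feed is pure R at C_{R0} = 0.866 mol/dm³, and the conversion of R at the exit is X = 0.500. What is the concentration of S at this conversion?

0.281 mol/dm³

C_R = C_{R0}(1−X) = 0.4330 mol/dm³.
Along a PFR/batch, dC_S/dC_R = −r_S/(r_S+r_T) = −k₁/(k₁+k₂·C_R).
Integrating from C_{R0} to C_R: C_S = (0.426/0.359)·ln[(0.426+0.359·0.866)/(0.426+0.359·0.433)] = 1.187·ln(0.7369/0.5814) = 0.2811 mol/dm³.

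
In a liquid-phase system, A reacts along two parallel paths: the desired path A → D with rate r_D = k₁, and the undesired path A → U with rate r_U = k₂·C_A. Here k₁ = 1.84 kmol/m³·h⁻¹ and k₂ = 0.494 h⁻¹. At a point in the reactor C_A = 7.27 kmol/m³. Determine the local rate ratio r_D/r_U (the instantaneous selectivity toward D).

0.512

S_{D/U} = r_D/r_U = (k₁)/(k₂·C_A) = (k₁/k₂)·C_A⁻¹.
= (1.84) / (0.494×7.270) = 1.840/3.591 = 0.512.
The undesired path is higher order in A, so low C_A (CSTR or dilute feed) favours D.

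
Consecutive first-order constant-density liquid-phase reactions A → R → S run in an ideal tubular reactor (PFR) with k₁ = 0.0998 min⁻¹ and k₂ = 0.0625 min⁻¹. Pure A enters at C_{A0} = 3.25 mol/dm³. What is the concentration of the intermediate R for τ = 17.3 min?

1.40 mol/dm³

The intermediate concentration in a first-order A→B→C sequence is C_R = k₁C_{A0}(e^(−k₁τ) − e^(−k₂τ))/(k₂−k₁).
e^(−k₁τ) = e^(−0.0998×17.3) = e^(−1.727) = 0.1779; e^(−k₂τ) = e^(−1.081) = 0.3392.
C_R = 0.0998×3.25/(0.0625−0.0998) × (0.1779−0.3392) = (-8.696)×(-0.1613) = 1.402 mol/dm³.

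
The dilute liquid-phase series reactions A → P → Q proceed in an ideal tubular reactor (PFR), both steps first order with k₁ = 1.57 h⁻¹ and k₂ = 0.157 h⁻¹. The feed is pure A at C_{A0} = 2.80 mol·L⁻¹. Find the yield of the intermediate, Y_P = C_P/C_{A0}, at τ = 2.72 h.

Solving the coupled first-order balances gives C_P(τ) = [k₁/(k₂−k₁)]·C_{A0}·(e^(−k₁τ) − e^(−k₂τ)).
e^(−k₁τ) = e^(−1.57×2.72) = e^(−4.270) = 0.01398; e^(−k₂τ) = e^(−0.4270) = 0.6524.
C_P = 1.57×2.80/(0.157−1.57) × (0.01398−0.6524) = (-3.111)×(-0.6385) = 1.986 mol·L⁻¹.
Y_P = C_P/C_{A0} = 1.986/2.80 = 0.709.

0.709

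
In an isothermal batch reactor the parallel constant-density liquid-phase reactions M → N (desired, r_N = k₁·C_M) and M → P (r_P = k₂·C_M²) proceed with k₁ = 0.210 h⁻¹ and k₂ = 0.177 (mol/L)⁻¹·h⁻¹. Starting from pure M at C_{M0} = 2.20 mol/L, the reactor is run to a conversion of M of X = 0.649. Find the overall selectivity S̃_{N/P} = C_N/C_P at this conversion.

0.835

C_M = C_{M0}(1−X) = 0.7722 mol/L.
Along a PFR/batch, dC_N/dC_M = −r_N/(r_N+r_P) = −k₁/(k₁+k₂·C_M).
Integrating from C_{M0} to C_M: C_N = (0.210/0.177)·ln[(0.210+0.177·2.20)/(0.210+0.177·0.772)] = 1.186·ln(0.5994/0.3467) = 0.6496 mol/L.
C_P = (C_{M0}−C_M)−C_N = 0.7782 mol/L; S̃_{N/P} = 0.6496/0.7782 = 0.835.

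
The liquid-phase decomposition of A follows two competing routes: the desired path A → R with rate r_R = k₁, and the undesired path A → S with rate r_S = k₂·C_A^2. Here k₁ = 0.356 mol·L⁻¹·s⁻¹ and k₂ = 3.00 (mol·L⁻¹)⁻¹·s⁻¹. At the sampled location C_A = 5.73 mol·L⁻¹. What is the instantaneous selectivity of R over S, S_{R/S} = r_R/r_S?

S_{R/S} = r_R/r_S = (k₁)/(k₂·C_A^2) = (k₁/k₂)·C_A^-2.
= (0.356) / (3.00×5.730^2) = 0.3560/98.50 = 0.00361.
The undesired path is higher order in A, so low C_A (CSTR or dilute feed) favours R.

0.00361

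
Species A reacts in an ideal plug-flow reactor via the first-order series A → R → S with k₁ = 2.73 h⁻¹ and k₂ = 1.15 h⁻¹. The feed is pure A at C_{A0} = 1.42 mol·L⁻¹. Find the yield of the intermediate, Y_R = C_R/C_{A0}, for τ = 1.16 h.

The intermediate concentration in a first-order A→B→C sequence is C_R = k₁C_{A0}(e^(−k₁τ) − e^(−k₂τ))/(k₂−k₁).
e^(−k₁τ) = e^(−2.73×1.16) = e^(−3.167) = 0.04214; e^(−k₂τ) = e^(−1.334) = 0.2634.
C_R = 2.73×1.42/(1.15−2.73) × (0.04214−0.2634) = (-2.454)×(-0.2213) = 0.5429 mol·L⁻¹.
Y_R = C_R/C_{A0} = 0.5429/1.42 = 0.382.

0.382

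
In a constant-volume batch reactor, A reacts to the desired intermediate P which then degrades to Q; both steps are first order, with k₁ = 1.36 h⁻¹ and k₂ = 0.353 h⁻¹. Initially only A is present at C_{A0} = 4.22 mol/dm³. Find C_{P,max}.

At the optimum, C_{P,max}/C_{A0} = (k₁/k₂)^[k₂/(k₂−k₁)].
= (1.36/0.353)^(0.353/(0.353−1.36)) = (3.853)^(-0.3505) = 0.6233.
C_{P,max} = 0.6233×4.22 = 2.63 mol/dm³.

2.63 mol/dm³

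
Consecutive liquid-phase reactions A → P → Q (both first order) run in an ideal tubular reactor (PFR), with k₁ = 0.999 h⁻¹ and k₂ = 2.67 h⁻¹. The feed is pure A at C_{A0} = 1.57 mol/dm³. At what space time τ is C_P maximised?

For first-order series the maximum of C_P occurs at τ_opt = ln(k₂/k₁)/(k₂−k₁).
= ln(2.67/0.999)/(2.67−0.999) = ln(2.673)/1.671 = 0.9831/1.671 = 0.588 h.

0.588 h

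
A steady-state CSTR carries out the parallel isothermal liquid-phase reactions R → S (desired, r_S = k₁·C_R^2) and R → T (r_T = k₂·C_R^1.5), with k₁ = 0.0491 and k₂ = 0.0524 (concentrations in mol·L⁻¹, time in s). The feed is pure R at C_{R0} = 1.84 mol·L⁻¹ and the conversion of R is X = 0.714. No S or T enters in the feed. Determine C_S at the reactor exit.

0.532 mol·L⁻¹

Exit C_R = C_{R0}(1−X) = 1.84×0.286 = 0.5262 mol·L⁻¹.
In a CSTR the entire volume is at exit conditions, so r_S = 0.0491×0.5262^2 = 0.01360 and r_T = 0.0524×0.5262^1.5 = 0.02000.
Fraction of consumed R going to S: r_S/(r_S+r_T) = 0.4047.
C_S = 0.4047·C_{R0}·X = 0.4047×1.84×0.714 = 0.532 mol·L⁻¹.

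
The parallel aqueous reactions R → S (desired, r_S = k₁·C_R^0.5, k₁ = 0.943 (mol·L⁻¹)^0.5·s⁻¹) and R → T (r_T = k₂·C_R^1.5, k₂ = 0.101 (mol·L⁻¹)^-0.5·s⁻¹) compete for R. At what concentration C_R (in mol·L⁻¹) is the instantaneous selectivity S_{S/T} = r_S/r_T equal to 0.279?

33.5 mol·L⁻¹

S_{S/T} = (k₁/k₂)·C_R⁻¹ ⇒ C_R = (S·k₂/k₁)^(-1).
= (0.279×0.101/0.943)^(-1) = (0.02988)^(-1) = 33.5 mol·L⁻¹.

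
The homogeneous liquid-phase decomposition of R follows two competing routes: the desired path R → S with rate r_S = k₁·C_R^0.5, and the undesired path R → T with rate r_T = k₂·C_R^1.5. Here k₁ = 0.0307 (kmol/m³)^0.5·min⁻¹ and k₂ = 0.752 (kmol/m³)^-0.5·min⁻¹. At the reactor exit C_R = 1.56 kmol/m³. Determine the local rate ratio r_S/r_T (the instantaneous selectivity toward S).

0.0262

S_{S/T} = r_S/r_T = (k₁·C_R^0.5)/(k₂·C_R^1.5) = (k₁/k₂)·C_R⁻¹.
= (0.0307×1.560^0.5) / (0.752×1.560^1.5) = 0.03834/1.465 = 0.0262.
The undesired path is higher order in R, so low C_R (CSTR or dilute feed) favours S.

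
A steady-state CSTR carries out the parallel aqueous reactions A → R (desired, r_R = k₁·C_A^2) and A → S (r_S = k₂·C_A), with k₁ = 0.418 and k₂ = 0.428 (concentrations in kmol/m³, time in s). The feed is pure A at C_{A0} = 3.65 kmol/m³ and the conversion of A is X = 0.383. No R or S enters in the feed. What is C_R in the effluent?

Exit C_A = C_{A0}(1−X) = 3.65×0.617 = 2.252 kmol/m³.
Rates in a CSTR are evaluated at the outlet concentration: r_R = 0.418×2.252^2 = 2.120, r_S = 0.428×2.252 = 0.9639.
Fraction of consumed A going to R: r_R/(r_R+r_S) = 0.6874.
C_R = 0.6874·C_{A0}·X = 0.6874×3.65×0.383 = 0.961 kmol/m³.

0.961 kmol/m³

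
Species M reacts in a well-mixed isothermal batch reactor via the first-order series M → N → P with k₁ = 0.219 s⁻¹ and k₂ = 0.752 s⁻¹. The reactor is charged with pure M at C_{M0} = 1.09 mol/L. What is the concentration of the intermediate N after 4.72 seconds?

The intermediate concentration in a first-order A→B→C sequence is C_N = k₁C_{M0}(e^(−k₁t) − e^(−k₂t))/(k₂−k₁).
e^(−k₁t) = e^(−0.219×4.72) = e^(−1.034) = 0.3557; e^(−k₂t) = e^(−3.549) = 0.02874.
C_N = 0.219×1.09/(0.752−0.219) × (0.3557−0.02874) = 0.4479×0.3270 = 0.1464 mol/L.

0.146 mol/L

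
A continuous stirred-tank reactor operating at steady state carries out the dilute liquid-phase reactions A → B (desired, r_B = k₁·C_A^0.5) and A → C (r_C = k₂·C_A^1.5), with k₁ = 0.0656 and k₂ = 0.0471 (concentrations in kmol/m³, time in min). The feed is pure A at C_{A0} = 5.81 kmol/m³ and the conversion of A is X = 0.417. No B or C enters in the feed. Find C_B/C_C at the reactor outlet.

0.411

Exit C_A = C_{A0}(1−X) = 5.81×0.583 = 3.387 kmol/m³.
Rates in a CSTR are evaluated at the outlet concentration: r_B = 0.0656×3.387^0.5 = 0.1207, r_C = 0.0471×3.387^1.5 = 0.2936.
Overall selectivity = C_B/C_C = r_Bτ/(r_Cτ) = r_B/r_C = 0.411.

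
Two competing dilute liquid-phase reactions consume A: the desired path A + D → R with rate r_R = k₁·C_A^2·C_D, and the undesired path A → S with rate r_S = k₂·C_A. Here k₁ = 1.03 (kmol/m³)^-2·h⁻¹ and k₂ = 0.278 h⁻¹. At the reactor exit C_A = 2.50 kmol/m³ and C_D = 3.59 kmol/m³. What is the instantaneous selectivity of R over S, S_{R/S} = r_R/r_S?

33.3

S_{R/S} = r_R/r_S = (k₁·C_A^2·C_D)/(k₂·C_A) = (k₁/k₂)·C_A·C_D.
= (1.03×2.500^2×3.590) / (0.278×2.500) = 23.11/0.6950 = 33.3.
Since the desired path is higher order in A, keeping C_A high (PFR or concentrated feed) favours R.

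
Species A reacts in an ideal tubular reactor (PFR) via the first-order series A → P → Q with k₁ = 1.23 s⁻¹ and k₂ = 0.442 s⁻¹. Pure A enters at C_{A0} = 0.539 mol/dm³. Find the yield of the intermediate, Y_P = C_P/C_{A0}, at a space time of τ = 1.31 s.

The intermediate concentration in a first-order A→B→C sequence is C_P = k₁C_{A0}(e^(−k₁τ) − e^(−k₂τ))/(k₂−k₁).
e^(−k₁τ) = e^(−1.23×1.31) = e^(−1.611) = 0.1996; e^(−k₂τ) = e^(−0.5790) = 0.5604.
C_P = 1.23×0.539/(0.442−1.23) × (0.1996−0.5604) = (-0.8413)×(-0.3608) = 0.3036 mol/dm³.
Y_P = C_P/C_{A0} = 0.3036/0.539 = 0.563.

0.563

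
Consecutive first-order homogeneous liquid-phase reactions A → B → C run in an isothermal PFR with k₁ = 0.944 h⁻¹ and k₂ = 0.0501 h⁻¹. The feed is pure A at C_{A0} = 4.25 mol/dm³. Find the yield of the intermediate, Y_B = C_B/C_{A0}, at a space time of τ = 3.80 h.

Solving the coupled first-order balances gives C_B(τ) = [k₁/(k₂−k₁)]·C_{A0}·(e^(−k₁τ) − e^(−k₂τ)).
e^(−k₁τ) = e^(−0.944×3.80) = e^(−3.587) = 0.02768; e^(−k₂τ) = e^(−0.1904) = 0.8266.
C_B = 0.944×4.25/(0.0501−0.944) × (0.02768−0.8266) = (-4.488)×(-0.7990) = 3.586 mol/dm³.
Y_B = C_B/C_{A0} = 3.586/4.25 = 0.844.

0.844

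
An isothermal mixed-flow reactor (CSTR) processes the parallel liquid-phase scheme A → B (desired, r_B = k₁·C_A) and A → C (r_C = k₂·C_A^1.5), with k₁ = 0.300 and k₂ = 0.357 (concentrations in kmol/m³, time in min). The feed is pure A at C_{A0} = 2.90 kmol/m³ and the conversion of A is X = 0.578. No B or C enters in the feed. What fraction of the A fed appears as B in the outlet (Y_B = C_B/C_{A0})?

0.250

Exit C_A = C_{A0}(1−X) = 2.90×0.422 = 1.224 kmol/m³.
Rates in a CSTR are evaluated at the outlet concentration: r_B = 0.300×1.224 = 0.3671, r_C = 0.357×1.224^1.5 = 0.4833.
Fraction of consumed A going to B: r_B/(r_B+r_C) = 0.4317.
C_B = 0.4317·C_{A0}·X = 0.4317×2.90×0.578 = 0.724 kmol/m³; Y_B = C_B/C_{A0} = 0.250.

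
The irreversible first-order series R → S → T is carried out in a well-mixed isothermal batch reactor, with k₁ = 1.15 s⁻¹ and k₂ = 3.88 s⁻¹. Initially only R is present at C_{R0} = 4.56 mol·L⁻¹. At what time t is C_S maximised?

The intermediate peaks when r₁ = r₂, i.e. k₁e^(−k₁t) = k₂e^(−k₂t), giving t_opt = ln(k₂/k₁)/(k₂−k₁).
= ln(3.88/1.15)/(3.88−1.15) = ln(3.374)/2.730 = 1.216/2.730 = 0.445 s.

0.445 s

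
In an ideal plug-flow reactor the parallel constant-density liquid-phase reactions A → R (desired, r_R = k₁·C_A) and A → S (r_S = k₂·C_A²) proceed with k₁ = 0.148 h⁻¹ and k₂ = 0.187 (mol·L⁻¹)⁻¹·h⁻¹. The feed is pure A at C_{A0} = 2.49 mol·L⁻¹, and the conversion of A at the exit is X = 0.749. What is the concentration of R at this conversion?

C_A = C_{A0}(1−X) = 0.6250 mol·L⁻¹.
Along a PFR/batch, dC_R/dC_A = −r_R/(r_R+r_S) = −k₁/(k₁+k₂·C_A).
Integrating from C_{A0} to C_A: C_R = (0.148/0.187)·ln[(0.148+0.187·2.49)/(0.148+0.187·0.625)] = 0.7914·ln(0.6136/0.2649) = 0.6649 mol·L⁻¹.

0.665 mol·L⁻¹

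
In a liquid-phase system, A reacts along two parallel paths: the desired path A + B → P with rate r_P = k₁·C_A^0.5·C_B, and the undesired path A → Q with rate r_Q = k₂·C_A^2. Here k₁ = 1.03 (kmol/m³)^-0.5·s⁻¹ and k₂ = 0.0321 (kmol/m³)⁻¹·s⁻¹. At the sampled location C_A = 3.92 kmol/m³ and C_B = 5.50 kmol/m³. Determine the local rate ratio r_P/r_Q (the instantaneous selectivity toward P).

22.7

S_{P/Q} = r_P/r_Q = (k₁·C_A^0.5·C_B)/(k₂·C_A^2) = (k₁/k₂)·C_A^-1.5·C_B.
= (1.03×3.920^0.5×5.500) / (0.0321×3.920^2) = 11.22/0.4933 = 22.7.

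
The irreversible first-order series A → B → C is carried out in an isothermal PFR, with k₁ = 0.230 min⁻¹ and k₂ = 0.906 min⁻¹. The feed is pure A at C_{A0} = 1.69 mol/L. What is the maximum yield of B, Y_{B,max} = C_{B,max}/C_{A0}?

At the optimum, C_{B,max}/C_{A0} = (k₁/k₂)^[k₂/(k₂−k₁)].
= (0.230/0.906)^(0.906/(0.906−0.230)) = (0.2539)^(1.340) = 0.1592.

0.159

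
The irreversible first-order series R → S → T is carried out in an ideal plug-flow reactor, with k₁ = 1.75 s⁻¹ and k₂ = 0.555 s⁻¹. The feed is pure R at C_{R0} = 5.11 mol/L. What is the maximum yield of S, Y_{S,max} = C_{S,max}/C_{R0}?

0.587

Evaluating C_S at τ_opt = ln(k₂/k₁)/(k₂−k₁) gives C_{S,max}/C_{R0} = (k₁/k₂)^[k₂/(k₂−k₁)].
= (1.75/0.555)^(0.555/(0.555−1.75)) = (3.153)^(-0.4644) = 0.5866.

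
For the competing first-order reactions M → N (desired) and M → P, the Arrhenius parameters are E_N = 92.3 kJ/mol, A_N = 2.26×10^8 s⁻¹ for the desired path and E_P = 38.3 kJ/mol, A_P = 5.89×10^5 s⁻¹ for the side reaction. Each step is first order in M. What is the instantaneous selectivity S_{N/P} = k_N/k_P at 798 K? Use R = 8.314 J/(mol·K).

k_N/k_P = (A_N/A_P)·exp[−(E_N−E_P)/(RT)] = (A_N/A_P)·exp[(E_P−E_N)/(RT)].
(E_P−E_N)/(RT) = (38.3−92.3)×10³/(8.314×798) = -54000/6635 = -8.139.
k_N/k_P = (2.26×10^8/5.89×10^5)·exp(-8.139) = 383.7 × 2.919×10^-4 = 0.112.
Since E_N > E_P, raising the temperature improves selectivity toward N.

0.112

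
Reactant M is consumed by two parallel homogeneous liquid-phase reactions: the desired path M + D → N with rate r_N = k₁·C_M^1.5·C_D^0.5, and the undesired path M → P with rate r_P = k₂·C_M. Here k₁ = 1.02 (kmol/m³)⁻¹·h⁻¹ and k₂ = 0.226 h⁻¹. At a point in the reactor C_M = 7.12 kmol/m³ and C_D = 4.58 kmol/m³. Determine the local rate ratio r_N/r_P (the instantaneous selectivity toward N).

S_{N/P} = r_N/r_P = (k₁·C_M^1.5·C_D^0.5)/(k₂·C_M) = (k₁/k₂)·C_M^0.5·C_D^0.5.
= (1.02×7.120^1.5×4.580^0.5) / (0.226×7.120) = 41.47/1.609 = 25.8.
Since the desired path is higher order in M, keeping C_M high (PFR or concentrated feed) favours N.

25.8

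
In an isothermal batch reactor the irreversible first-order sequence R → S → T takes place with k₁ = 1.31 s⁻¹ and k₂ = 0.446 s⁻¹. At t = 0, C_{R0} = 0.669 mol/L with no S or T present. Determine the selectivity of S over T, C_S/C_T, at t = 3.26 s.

The intermediate concentration in a first-order A→B→C sequence is C_S = k₁C_{R0}(e^(−k₁t) − e^(−k₂t))/(k₂−k₁).
e^(−k₁t) = e^(−1.31×3.26) = e^(−4.271) = 0.01397; e^(−k₂t) = e^(−1.454) = 0.2336.
C_S = 1.31×0.669/(0.446−1.31) × (0.01397−0.2336) = (-1.014)×(-0.2197) = 0.2228 mol/L.
C_R = C_{R0}e^(−k₁t) = 0.009348 mol/L, so C_T = C_{R0}−C_R−C_S = 0.4368 mol/L; C_S/C_T = 0.510.

0.510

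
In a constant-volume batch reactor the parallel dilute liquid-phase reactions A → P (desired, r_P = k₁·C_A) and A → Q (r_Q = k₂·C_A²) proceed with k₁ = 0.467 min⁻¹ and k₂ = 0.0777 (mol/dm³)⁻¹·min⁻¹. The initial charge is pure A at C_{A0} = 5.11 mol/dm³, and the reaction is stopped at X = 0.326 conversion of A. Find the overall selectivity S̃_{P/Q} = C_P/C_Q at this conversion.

1.41

C_A = C_{A0}(1−X) = 3.444 mol/dm³.
Along a PFR/batch, dC_P/dC_A = −r_P/(r_P+r_Q) = −k₁/(k₁+k₂·C_A).
Integrating from C_{A0} to C_A: C_P = (0.467/0.0777)·ln[(0.467+0.0777·5.11)/(0.467+0.0777·3.44)] = 6.010·ln(0.8640/0.7346) = 0.9754 mol/dm³.
C_Q = (C_{A0}−C_A)−C_P = 0.6905 mol/dm³; S̃_{P/Q} = 0.9754/0.6905 = 1.41.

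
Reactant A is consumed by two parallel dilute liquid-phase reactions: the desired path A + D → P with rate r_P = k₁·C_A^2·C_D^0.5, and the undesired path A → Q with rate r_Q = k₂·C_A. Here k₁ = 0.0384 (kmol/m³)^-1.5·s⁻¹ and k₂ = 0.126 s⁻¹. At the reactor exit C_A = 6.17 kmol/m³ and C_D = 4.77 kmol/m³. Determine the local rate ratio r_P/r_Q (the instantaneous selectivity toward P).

4.11

S_{P/Q} = r_P/r_Q = (k₁·C_A^2·C_D^0.5)/(k₂·C_A) = (k₁/k₂)·C_A·C_D^0.5.
= (0.0384×6.170^2×4.770^0.5) / (0.126×6.170) = 3.193/0.7774 = 4.11.
Since the desired path is higher order in A, keeping C_A high (PFR or concentrated feed) favours P.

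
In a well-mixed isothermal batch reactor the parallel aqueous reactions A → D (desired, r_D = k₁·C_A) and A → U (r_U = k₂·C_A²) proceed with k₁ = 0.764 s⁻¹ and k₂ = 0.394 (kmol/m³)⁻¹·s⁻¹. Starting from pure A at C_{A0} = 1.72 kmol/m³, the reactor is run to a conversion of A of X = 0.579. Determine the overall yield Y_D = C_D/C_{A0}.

C_A = C_{A0}(1−X) = 0.7241 kmol/m³.
Along a PFR/batch, dC_D/dC_A = −r_D/(r_D+r_U) = −k₁/(k₁+k₂·C_A).
Integrating from C_{A0} to C_A: C_D = (0.764/0.394)·ln[(0.764+0.394·1.72)/(0.764+0.394·0.724)] = 1.939·ln(1.442/1.049) = 0.6160 kmol/m³.
Y_D = C_D/C_{A0} = 0.6160/1.72 = 0.358.

0.358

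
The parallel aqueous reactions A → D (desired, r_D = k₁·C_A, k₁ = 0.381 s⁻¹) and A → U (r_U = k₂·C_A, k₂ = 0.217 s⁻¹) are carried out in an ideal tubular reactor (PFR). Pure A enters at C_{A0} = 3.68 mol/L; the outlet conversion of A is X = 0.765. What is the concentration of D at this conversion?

1.79 mol/L

C_A = C_{A0}(1−X) = 0.8648 mol/L.
Both paths are first order in A, so the instantaneous fraction to D is constant: dC_D/d(−C_A) = k₁/(k₁+k₂) = 0.6371.
C_D = 0.6371·(C_{A0}−C_A) = 0.6371×2.815 = 1.79 mol/L.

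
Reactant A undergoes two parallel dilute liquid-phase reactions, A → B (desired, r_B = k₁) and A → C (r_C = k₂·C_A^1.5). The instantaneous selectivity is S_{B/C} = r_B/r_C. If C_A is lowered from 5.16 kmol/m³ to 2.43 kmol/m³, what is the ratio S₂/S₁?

3.09

S_{B/C} = (k₁/k₂)·C_A^-1.5, so S₂/S₁ = (C_{A,2}/C_{A,1})^-1.5.
= (2.43/5.16)^(-1.5) = (0.4709)^(-1.5) = 3.09.
Selectivity toward B rises as C_A falls — low-concentration operation is favoured.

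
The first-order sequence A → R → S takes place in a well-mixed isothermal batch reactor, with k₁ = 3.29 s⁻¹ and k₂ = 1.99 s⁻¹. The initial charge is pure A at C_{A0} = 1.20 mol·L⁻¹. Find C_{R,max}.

0.556 mol·L⁻¹

At the optimum, C_{R,max}/C_{A0} = (k₁/k₂)^[k₂/(k₂−k₁)].
= (3.29/1.99)^(1.99/(1.99−3.29)) = (1.653)^(-1.531) = 0.4632.
C_{R,max} = 0.4632×1.20 = 0.556 mol·L⁻¹.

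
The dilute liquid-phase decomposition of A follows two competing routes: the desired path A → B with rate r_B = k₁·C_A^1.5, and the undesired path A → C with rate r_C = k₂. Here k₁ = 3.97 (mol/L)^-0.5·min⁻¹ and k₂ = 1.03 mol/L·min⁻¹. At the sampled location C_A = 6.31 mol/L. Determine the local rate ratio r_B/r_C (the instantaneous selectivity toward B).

S_{B/C} = r_B/r_C = (k₁·C_A^1.5)/(k₂) = (k₁/k₂)·C_A^1.5.
= (3.97×6.310^1.5) / (1.03) = 62.93/1.030 = 61.1.
Since the desired path is higher order in A, keeping C_A high (PFR or concentrated feed) favours B.

61.1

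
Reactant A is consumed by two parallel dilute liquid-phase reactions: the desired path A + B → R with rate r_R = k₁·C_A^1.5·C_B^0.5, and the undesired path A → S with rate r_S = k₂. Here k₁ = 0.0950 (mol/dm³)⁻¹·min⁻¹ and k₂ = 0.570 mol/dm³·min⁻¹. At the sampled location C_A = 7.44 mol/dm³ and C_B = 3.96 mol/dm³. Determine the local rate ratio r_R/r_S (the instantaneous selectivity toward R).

S_{R/S} = r_R/r_S = (k₁·C_A^1.5·C_B^0.5)/(k₂) = (k₁/k₂)·C_A^1.5·C_B^0.5.
= (0.0950×7.440^1.5×3.960^0.5) / (0.570) = 3.836/0.5700 = 6.73.

6.73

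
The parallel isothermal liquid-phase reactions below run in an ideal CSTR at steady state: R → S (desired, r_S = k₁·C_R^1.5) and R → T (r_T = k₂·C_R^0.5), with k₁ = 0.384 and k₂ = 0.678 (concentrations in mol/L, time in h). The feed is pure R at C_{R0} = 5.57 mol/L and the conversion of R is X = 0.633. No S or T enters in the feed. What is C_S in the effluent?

1.89 mol/L

Exit C_R = C_{R0}(1−X) = 5.57×0.367 = 2.044 mol/L.
A CSTR operates uniformly at the exit composition, giving r_S = 1.122 and r_T = 0.9694 (each k·C_R^n at C_R = 2.044).
Fraction of consumed R going to S: r_S/(r_S+r_T) = 0.5366.
C_S = 0.5366·C_{R0}·X = 0.5366×5.57×0.633 = 1.89 mol/L.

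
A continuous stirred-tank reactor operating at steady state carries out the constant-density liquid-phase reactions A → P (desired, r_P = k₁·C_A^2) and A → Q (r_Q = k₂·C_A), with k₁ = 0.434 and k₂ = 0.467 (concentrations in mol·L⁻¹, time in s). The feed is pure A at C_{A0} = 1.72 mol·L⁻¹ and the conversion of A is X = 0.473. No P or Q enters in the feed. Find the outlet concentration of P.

0.372 mol·L⁻¹

Exit C_A = C_{A0}(1−X) = 1.72×0.527 = 0.9064 mol·L⁻¹.
Rates in a CSTR are evaluated at the outlet concentration: r_P = 0.434×0.9064^2 = 0.3566, r_Q = 0.467×0.9064 = 0.4233.
Fraction of consumed A going to P: r_P/(r_P+r_Q) = 0.4572.
C_P = 0.4572·C_{A0}·X = 0.4572×1.72×0.473 = 0.372 mol·L⁻¹.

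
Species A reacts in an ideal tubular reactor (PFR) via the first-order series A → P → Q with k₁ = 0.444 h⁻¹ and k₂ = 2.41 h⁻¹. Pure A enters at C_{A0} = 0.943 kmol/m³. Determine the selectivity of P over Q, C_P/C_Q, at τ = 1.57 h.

0.272

The intermediate concentration in a first-order A→B→C sequence is C_P = k₁C_{A0}(e^(−k₁τ) − e^(−k₂τ))/(k₂−k₁).
e^(−k₁τ) = e^(−0.444×1.57) = e^(−0.6971) = 0.4980; e^(−k₂τ) = e^(−3.784) = 0.02274.
C_P = 0.444×0.943/(2.41−0.444) × (0.4980−0.02274) = 0.2130×0.4753 = 0.1012 kmol/m³.
C_A = C_{A0}e^(−k₁τ) = 0.4696 kmol/m³, so C_Q = C_{A0}−C_A−C_P = 0.3721 kmol/m³; C_P/C_Q = 0.272.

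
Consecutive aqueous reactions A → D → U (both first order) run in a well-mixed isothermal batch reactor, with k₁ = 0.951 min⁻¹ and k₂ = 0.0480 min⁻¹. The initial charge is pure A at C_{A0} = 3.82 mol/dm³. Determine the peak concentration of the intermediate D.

For a first-order series the maximum intermediate yield is C_{D,max}/C_{A0} = (k₁/k₂)^[k₂/(k₂−k₁)].
= (0.951/0.0480)^(0.0480/(0.0480−0.951)) = (19.81)^(-0.05316) = 0.8532.
C_{D,max} = 0.8532×3.82 = 3.26 mol/dm³.

3.26 mol/dm³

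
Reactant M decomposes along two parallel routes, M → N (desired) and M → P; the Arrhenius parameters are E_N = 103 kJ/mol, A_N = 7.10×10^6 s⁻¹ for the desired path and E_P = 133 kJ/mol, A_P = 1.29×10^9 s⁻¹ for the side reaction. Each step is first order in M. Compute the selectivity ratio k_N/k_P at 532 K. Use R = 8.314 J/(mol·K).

4.86

k_N/k_P = (A_N/A_P)·exp[−(E_N−E_P)/(RT)] = (A_N/A_P)·exp[(E_P−E_N)/(RT)].
(E_P−E_N)/(RT) = (133−103)×10³/(8.314×532) = 30000/4423 = 6.783.
k_N/k_P = (7.10×10^6/1.29×10^9)·exp(6.783) = 0.005504 × 882.4 = 4.86.
Since E_N < E_P, lowering the temperature improves selectivity toward N.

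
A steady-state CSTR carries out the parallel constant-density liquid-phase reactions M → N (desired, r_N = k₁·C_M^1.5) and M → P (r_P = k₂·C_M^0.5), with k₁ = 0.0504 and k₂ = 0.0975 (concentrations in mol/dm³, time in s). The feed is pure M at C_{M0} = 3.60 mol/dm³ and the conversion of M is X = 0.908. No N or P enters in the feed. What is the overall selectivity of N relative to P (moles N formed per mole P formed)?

Exit C_M = C_{M0}(1−X) = 3.60×0.0920 = 0.3312 mol/dm³.
Rates in a CSTR are evaluated at the outlet concentration: r_N = 0.0504×0.3312^1.5 = 0.009607, r_P = 0.0975×0.3312^0.5 = 0.05611.
Overall selectivity = C_N/C_P = r_Nτ/(r_Pτ) = r_N/r_P = 0.171.

0.171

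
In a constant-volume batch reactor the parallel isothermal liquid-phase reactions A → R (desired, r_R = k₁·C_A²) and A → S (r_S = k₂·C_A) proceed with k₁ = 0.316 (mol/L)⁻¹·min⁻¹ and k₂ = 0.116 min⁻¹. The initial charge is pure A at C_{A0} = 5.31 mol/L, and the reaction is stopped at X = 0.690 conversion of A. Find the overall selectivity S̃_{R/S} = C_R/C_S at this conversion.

C_A = C_{A0}(1−X) = 1.646 mol/L.
Along a PFR/batch, dC_S/dC_A = −r_S/(r_R+r_S) = −k₂/(k₂+k₁·C_A).
Integrating from C_{A0} to C_A: C_S = (0.116/0.316)·ln[(0.116+0.316·5.31)/(0.116+0.316·1.65)] = 0.3671·ln(1.794/0.6362) = 0.3806 mol/L.
Then C_R = (C_{A0}−C_A) − C_S = 3.664 − 0.3806 = 3.283 mol/L.
S̃_{R/S} = C_R/C_S = 3.283/0.3806 = 8.63.

8.63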